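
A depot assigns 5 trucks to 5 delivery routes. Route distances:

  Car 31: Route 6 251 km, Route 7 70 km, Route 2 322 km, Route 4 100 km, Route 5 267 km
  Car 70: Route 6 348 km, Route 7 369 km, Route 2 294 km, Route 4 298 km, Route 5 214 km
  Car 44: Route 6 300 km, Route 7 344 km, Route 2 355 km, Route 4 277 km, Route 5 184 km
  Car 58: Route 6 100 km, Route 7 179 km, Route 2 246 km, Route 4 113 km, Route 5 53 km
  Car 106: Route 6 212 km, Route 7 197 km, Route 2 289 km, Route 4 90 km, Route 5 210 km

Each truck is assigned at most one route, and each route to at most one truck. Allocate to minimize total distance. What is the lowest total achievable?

Optimal: Car 31→Route 7 (70 km), Car 70→Route 2 (294 km), Car 44→Route 5 (184 km), Car 58→Route 6 (100 km), Car 106→Route 4 (90 km) — total 70+294+184+100+90 = 738 km.
Column-greedy (each route in turn goes to its cheapest remaining truck) gives 950 km, worse by 212.
Next-best assignment: Car 31→Route 7, Car 70→Route 2, Car 44→Route 6, Car 58→Route 5, Car 106→Route 4 = 807 km.
Swapping Car 70↔Car 44 (Car 70→Route 5 214 km, Car 44→Route 2 355 km) adds 91.
Checked against all permutations: 738 km is optimal.

Min total: 738 km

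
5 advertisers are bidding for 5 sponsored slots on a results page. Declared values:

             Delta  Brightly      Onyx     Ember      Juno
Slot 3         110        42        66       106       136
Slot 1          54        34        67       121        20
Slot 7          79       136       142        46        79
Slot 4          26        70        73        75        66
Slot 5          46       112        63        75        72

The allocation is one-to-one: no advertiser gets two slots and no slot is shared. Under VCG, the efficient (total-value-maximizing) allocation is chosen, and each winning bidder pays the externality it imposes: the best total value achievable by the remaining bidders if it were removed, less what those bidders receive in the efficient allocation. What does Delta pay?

Delta pays $70.

Efficient allocation: Delta→Slot 3 ($110), Brightly→Slot 5 ($112), Onyx→Slot 7 ($142), Ember→Slot 1 ($121), Juno→Slot 4 ($66); total welfare W = $551.
Delta receives Slot 3 at value $110, so the others get W − 110 = $441.
Without Delta: best allocation of the remaining 4 bidders over all 5 slots is Brightly→Slot 5 ($112), Onyx→Slot 7 ($142), Ember→Slot 1 ($121), Juno→Slot 3 ($136), total $511.
VCG payment = (others' best without Delta) − (others' welfare with Delta) = 511 − 441 = $70.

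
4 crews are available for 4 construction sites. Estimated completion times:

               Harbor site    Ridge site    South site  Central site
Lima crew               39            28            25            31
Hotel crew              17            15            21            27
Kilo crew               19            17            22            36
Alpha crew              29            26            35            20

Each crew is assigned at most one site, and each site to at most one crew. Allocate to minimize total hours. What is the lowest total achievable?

This is a one-to-one assignment (minimum-cost bipartite matching).
Optimal: Lima crew→South site (25 hours), Hotel crew→Harbor site (17 hours), Kilo crew→Ridge site (17 hours), Alpha crew→Central site (20 hours) — total 25+17+17+20 = 79 hours.
No other one-to-one assignment undercuts 79 hours.

Minimum total: 79 hours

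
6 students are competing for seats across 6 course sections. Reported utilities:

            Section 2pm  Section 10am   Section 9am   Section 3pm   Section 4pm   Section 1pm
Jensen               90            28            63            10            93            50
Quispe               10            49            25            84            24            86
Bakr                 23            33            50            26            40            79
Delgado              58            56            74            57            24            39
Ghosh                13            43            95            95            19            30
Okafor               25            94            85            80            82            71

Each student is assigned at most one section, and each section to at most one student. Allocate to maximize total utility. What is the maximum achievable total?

Max total: 503 points

This is the linear assignment problem.
Optimal: Jensen→Section 4pm (93 points), Quispe→Section 3pm (84 points), Bakr→Section 1pm (79 points), Delgado→Section 2pm (58 points), Ghosh→Section 9am (95 points), Okafor→Section 10am (94 points) — total 93+84+79+58+95+94 = 503 points.
Checked against all permutations: 503 points is optimal.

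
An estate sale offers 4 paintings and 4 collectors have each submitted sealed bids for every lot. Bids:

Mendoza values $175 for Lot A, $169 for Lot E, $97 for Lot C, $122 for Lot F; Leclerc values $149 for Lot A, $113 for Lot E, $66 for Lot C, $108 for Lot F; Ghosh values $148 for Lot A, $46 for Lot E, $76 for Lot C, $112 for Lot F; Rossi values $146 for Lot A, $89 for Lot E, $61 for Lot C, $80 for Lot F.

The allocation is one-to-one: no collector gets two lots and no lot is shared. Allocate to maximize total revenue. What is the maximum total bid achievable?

Optimal: Mendoza→Lot E ($169), Leclerc→Lot F ($108), Ghosh→Lot C ($76), Rossi→Lot A ($146) — total 169+108+76+146 = $499.
Row-greedy (each collector in turn takes its best remaining lot) gives $461, worse by 38.
Next-best assignment: Mendoza→Lot E, Leclerc→Lot C, Ghosh→Lot F, Rossi→Lot A = $493.
Checked against all permutations: $499 is optimal.

Max total: $499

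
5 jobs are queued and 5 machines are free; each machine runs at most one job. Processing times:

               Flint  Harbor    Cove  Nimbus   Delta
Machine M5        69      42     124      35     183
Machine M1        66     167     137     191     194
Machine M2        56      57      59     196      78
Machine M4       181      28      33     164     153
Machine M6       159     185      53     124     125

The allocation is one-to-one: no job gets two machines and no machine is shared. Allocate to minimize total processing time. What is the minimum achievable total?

This is a one-to-one assignment (minimum-cost bipartite matching).
Optimal: Flint→Machine M1 (66 min), Harbor→Machine M4 (28 min), Cove→Machine M6 (53 min), Nimbus→Machine M5 (35 min), Delta→Machine M2 (78 min) — total 66+28+53+35+78 = 260 min.
Row-greedy (each job in turn takes its cheapest remaining machine) gives 366 min, worse by 106.
Next-best assignment: Flint→Machine M1, Harbor→Machine M4, Cove→Machine M2, Nimbus→Machine M5, Delta→Machine M6 = 313 min.

Min total: 260 min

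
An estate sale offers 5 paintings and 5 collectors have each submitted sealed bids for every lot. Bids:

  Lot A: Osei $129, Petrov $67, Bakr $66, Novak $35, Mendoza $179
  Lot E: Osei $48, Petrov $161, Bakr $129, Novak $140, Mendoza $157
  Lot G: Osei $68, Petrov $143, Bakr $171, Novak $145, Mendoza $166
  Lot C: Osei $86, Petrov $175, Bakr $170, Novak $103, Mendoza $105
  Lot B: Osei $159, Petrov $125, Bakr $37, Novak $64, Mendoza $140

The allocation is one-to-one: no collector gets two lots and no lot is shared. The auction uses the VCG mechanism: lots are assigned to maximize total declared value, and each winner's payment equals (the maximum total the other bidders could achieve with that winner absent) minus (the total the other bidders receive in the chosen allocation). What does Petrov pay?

Petrov pays $4.

Efficient allocation: Osei→Lot B ($159), Petrov→Lot C ($175), Bakr→Lot G ($171), Novak→Lot E ($140), Mendoza→Lot A ($179); total welfare W = $824.
Petrov receives Lot C at value $175, so the others get W − 175 = $649.
Without Petrov: best allocation of the remaining 4 bidders over all 5 lots is Osei→Lot B ($159), Bakr→Lot C ($170), Novak→Lot G ($145), Mendoza→Lot A ($179), total $653.
VCG payment = (others' best without Petrov) − (others' welfare with Petrov) = 653 − 649 = $4.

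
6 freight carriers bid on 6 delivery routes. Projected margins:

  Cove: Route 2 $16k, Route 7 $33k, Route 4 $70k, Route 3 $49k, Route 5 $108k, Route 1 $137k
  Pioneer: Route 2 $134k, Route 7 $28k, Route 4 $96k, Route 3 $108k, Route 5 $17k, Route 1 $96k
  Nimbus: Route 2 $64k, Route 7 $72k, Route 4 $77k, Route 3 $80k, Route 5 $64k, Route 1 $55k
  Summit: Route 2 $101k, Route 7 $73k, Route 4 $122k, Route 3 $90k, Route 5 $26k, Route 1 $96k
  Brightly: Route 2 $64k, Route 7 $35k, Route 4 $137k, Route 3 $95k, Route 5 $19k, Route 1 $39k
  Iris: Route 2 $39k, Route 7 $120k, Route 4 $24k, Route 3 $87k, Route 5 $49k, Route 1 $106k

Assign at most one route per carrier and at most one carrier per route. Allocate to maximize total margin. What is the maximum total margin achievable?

This is the linear assignment problem.
Optimal: Cove→Route 1 ($137k), Pioneer→Route 2 ($134k), Nimbus→Route 5 ($64k), Summit→Route 3 ($90k), Brightly→Route 4 ($137k), Iris→Route 7 ($120k) — total 137+134+64+90+137+120 = $682k.
Row-greedy (each carrier in turn takes its best remaining route) gives $557k, worse by 125.
Swapping Pioneer↔Cove (Pioneer→Route 1 $96k, Cove→Route 2 $16k) loses 159.

Max total: $682k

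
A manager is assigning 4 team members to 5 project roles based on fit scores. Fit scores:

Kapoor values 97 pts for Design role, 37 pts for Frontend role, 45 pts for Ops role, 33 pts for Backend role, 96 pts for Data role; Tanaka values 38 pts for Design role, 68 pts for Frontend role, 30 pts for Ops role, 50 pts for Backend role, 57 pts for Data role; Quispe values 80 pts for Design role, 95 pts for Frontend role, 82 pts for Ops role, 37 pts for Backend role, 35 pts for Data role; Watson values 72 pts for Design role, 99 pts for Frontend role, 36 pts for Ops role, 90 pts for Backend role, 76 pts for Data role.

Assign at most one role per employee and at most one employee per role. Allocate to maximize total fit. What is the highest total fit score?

Maximum total: 339 pts

This is the linear assignment problem.
Optimal: Kapoor→Design role (97 pts), Tanaka→Data role (57 pts), Quispe→Frontend role (95 pts), Watson→Backend role (90 pts) — total 97+57+95+90 = 339 pts.
Row-greedy (each employee in turn takes its best remaining role) gives 337 pts, worse by 2.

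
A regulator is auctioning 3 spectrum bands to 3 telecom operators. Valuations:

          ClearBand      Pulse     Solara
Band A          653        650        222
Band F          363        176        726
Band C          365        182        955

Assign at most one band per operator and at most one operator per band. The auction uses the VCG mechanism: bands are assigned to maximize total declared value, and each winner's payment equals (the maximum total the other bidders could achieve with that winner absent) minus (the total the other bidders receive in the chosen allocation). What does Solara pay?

Solara pays $2M.

Efficient allocation: ClearBand→Band F ($363M), Pulse→Band A ($650M), Solara→Band C ($955M); total welfare W = $1968M.
Solara receives Band C at value $955M, so the others get W − 955 = $1013M.
Without Solara: best allocation of the remaining 2 bidders over all 3 bands is ClearBand→Band C ($365M), Pulse→Band A ($650M), total $1015M.
VCG payment = (others' best without Solara) − (others' welfare with Solara) = 1015 − 1013 = $2M.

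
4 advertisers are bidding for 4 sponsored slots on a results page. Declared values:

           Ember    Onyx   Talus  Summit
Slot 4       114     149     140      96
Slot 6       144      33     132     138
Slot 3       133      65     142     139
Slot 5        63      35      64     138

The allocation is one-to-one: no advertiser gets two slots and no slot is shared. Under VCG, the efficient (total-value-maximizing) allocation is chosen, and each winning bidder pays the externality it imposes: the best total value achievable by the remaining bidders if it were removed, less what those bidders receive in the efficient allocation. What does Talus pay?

Efficient allocation: Ember→Slot 6 ($144), Onyx→Slot 4 ($149), Talus→Slot 3 ($142), Summit→Slot 5 ($138); total welfare W = $573.
Talus receives Slot 3 at value $142, so the others get W − 142 = $431.
Without Talus: best allocation of the remaining 3 bidders over all 4 slots is Ember→Slot 6 ($144), Onyx→Slot 4 ($149), Summit→Slot 3 ($139), total $432.
VCG payment = (others' best without Talus) − (others' welfare with Talus) = 432 − 431 = $1.

Talus pays $1.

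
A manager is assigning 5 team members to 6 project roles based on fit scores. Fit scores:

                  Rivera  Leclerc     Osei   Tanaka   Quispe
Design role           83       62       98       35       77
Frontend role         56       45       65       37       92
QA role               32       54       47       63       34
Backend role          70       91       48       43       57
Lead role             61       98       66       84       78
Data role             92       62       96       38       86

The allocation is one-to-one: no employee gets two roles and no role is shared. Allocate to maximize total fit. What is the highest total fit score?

Max total: 457 pts

Optimal: Rivera→Data role (92 pts), Leclerc→Backend role (91 pts), Osei→Design role (98 pts), Tanaka→Lead role (84 pts), Quispe→Frontend role (92 pts) — total 92+91+98+84+92 = 457 pts.
Row-greedy (each employee in turn takes its best remaining role) gives 443 pts, worse by 14.
Next-best assignment: Rivera→Design role, Leclerc→Backend role, Osei→Data role, Tanaka→Lead role, Quispe→Frontend role = 446 pts.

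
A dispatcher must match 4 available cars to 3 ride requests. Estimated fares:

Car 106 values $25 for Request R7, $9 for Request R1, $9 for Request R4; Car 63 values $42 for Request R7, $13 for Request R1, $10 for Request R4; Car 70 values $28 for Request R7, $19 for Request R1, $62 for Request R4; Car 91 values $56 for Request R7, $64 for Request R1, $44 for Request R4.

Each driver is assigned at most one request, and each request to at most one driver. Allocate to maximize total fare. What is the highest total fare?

Treat this as an assignment problem: match each driver to one request.
Optimal: Car 63→Request R7 ($42), Car 91→Request R1 ($64), Car 70→Request R4 ($62) — total 42+64+62 = $168.
Column-greedy (each request in turn goes to its best remaining driver) gives $85, worse by 83.
Swapping Car 91↔Car 70 (Car 91→Request R4 $44, Car 70→Request R1 $19) loses 63.
Checked against all permutations: $168 is optimal.

Maximum total: $168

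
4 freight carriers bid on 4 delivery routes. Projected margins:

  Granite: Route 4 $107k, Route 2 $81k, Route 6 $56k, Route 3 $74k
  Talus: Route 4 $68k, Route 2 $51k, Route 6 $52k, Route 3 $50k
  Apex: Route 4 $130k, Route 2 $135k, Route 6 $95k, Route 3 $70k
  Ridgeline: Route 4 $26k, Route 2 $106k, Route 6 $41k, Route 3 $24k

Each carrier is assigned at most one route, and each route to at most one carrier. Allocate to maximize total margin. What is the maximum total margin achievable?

Max total: $362k

Treat this as an assignment problem: match each carrier to one route.
Optimal: Granite→Route 3 ($74k), Talus→Route 6 ($52k), Apex→Route 4 ($130k), Ridgeline→Route 2 ($106k) — total 74+52+130+106 = $362k.
Next-best assignment: Granite→Route 4, Talus→Route 3, Apex→Route 6, Ridgeline→Route 2 = $358k.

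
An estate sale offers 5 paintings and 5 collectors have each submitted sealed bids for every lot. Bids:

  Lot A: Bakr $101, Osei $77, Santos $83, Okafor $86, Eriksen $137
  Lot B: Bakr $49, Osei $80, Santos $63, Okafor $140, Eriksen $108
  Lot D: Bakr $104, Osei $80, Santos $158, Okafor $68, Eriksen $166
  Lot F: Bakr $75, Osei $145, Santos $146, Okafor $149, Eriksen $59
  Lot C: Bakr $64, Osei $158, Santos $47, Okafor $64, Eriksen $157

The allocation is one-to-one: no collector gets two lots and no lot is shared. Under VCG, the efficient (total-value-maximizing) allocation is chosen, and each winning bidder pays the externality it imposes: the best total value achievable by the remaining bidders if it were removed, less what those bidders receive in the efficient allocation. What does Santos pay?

Santos pays $9.

Efficient allocation: Bakr→Lot A ($101), Osei→Lot C ($158), Santos→Lot F ($146), Okafor→Lot B ($140), Eriksen→Lot D ($166); total welfare W = $711.
Santos receives Lot F at value $146, so the others get W − 146 = $565.
Without Santos: best allocation of the remaining 4 bidders over all 5 lots is Bakr→Lot A ($101), Osei→Lot C ($158), Okafor→Lot F ($149), Eriksen→Lot D ($166), total $574.
VCG payment = (others' best without Santos) − (others' welfare with Santos) = 574 − 565 = $9.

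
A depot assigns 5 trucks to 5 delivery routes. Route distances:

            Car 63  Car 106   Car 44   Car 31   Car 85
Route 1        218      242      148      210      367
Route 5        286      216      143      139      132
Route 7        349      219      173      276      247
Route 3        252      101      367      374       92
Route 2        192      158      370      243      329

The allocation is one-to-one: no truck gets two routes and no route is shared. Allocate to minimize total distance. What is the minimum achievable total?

Min total: 780 km

Optimal: Car 63→Route 1 (218 km), Car 106→Route 2 (158 km), Car 44→Route 7 (173 km), Car 31→Route 5 (139 km), Car 85→Route 3 (92 km) — total 218+158+173+139+92 = 780 km.
Min-entry greedy (repeatedly take the single cheapest remaining cell) gives 886 km, worse by 106.
Next-best assignment: Car 63→Route 2, Car 106→Route 7, Car 44→Route 1, Car 31→Route 5, Car 85→Route 3 = 790 km.
Swapping Car 31↔Car 106 (Car 31→Route 2 243 km, Car 106→Route 5 216 km) adds 162.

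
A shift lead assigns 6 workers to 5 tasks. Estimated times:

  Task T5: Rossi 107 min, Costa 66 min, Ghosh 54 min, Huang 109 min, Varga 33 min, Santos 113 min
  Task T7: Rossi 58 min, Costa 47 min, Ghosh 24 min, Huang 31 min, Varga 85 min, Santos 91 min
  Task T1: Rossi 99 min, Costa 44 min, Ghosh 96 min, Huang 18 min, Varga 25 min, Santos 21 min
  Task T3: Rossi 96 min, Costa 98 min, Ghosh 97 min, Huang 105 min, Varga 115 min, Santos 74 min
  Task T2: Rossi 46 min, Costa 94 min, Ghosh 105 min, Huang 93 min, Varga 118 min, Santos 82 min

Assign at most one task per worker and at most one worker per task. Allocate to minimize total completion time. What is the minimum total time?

Optimal: Varga→Task T5 (33 min), Ghosh→Task T7 (24 min), Huang→Task T1 (18 min), Santos→Task T3 (74 min), Rossi→Task T2 (46 min) — total 33+24+18+74+46 = 195 min.
Row-greedy (each worker in turn takes its cheapest remaining task) gives 252 min, worse by 57.
Checked against all permutations: 195 min is optimal.

Min total: 195 min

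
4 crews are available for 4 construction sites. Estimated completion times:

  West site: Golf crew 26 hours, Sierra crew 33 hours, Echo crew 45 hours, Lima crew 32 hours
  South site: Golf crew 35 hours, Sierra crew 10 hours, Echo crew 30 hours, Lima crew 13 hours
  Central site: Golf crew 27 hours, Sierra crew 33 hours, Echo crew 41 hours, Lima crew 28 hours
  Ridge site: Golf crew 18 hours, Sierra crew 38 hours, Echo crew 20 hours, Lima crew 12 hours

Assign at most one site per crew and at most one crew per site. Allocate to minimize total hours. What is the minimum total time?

This is the linear assignment problem.
Optimal: Golf crew→West site (26 hours), Sierra crew→South site (10 hours), Echo crew→Ridge site (20 hours), Lima crew→Central site (28 hours) — total 26+10+20+28 = 84 hours.
Row-greedy (each crew in turn takes its cheapest remaining site) gives 101 hours, worse by 17.

Minimum total: 84 hours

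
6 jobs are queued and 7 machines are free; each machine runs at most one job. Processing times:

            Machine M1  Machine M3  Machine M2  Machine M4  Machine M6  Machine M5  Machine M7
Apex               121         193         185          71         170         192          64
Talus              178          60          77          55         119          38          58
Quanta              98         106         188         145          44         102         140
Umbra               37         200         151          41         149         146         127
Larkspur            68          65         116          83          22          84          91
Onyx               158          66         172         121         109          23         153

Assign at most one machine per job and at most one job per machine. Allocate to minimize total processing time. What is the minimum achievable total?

Optimal: Apex→Machine M7 (64 min), Talus→Machine M4 (55 min), Quanta→Machine M6 (44 min), Umbra→Machine M1 (37 min), Larkspur→Machine M3 (65 min), Onyx→Machine M5 (23 min) — total 64+55+44+37+65+23 = 288 min.
Min-entry greedy (repeatedly take the single cheapest remaining cell) gives 307 min, worse by 19.
Next-best assignment: Apex→Machine M4, Talus→Machine M7, Quanta→Machine M6, Umbra→Machine M1, Larkspur→Machine M3, Onyx→Machine M5 = 298 min.
Swapping Quanta↔Onyx (Quanta→Machine M5 102 min, Onyx→Machine M6 109 min) adds 144.
Checked against all permutations: 288 min is optimal.

Min total: 288 min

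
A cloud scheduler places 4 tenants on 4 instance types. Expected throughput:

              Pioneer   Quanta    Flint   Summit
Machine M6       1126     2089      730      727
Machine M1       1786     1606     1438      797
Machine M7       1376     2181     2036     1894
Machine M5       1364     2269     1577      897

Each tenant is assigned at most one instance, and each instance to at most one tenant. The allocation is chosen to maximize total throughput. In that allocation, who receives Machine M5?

Flint receives Machine M5.

Optimal: Pioneer→Machine M1 (1786 ops/s), Quanta→Machine M6 (2089 ops/s), Flint→Machine M5 (1577 ops/s), Summit→Machine M7 (1894 ops/s) — total 1786+2089+1577+1894 = 7346 ops/s.
Column-greedy (each instance in turn goes to its best remaining tenant) gives 6808 ops/s, worse by 538.
Swapping Pioneer↔Summit (Pioneer→Machine M7 1376 ops/s, Summit→Machine M1 797 ops/s) loses 1507.
No other one-to-one assignment exceeds 7346 ops/s.
Flint's own top instance is Machine M7 (2036 ops/s), but forcing Flint→Machine M7 and reassigning the rest optimally gives only 6818 ops/s — worse by 528.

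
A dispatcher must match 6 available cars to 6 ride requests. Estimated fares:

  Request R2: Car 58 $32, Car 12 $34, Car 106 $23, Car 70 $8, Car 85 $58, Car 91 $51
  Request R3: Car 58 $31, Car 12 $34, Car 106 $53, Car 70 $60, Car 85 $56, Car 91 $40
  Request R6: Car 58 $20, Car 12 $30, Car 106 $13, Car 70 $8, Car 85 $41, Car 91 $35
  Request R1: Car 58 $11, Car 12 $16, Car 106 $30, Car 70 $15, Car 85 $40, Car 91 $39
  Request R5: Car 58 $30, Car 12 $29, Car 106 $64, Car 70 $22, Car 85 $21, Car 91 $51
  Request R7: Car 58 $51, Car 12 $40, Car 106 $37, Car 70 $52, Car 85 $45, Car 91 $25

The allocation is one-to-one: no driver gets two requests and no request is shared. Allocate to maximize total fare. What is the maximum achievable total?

Optimal: Car 58→Request R7 ($51), Car 12→Request R6 ($30), Car 106→Request R5 ($64), Car 70→Request R3 ($60), Car 85→Request R2 ($58), Car 91→Request R1 ($39) — total 51+30+64+60+58+39 = $302.
Row-greedy (each driver in turn takes its best remaining request) gives $289, worse by 13.
No other one-to-one assignment exceeds $302.

Max total: $302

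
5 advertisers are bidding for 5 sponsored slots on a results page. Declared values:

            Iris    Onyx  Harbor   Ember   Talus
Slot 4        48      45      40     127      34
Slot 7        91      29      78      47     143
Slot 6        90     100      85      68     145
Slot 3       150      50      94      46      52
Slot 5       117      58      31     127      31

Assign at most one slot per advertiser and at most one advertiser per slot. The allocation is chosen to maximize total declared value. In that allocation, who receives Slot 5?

Iris receives Slot 5.

Optimal: Iris→Slot 5 ($117), Onyx→Slot 6 ($100), Harbor→Slot 3 ($94), Ember→Slot 4 ($127), Talus→Slot 7 ($143) — total 117+100+94+127+143 = $581.
Swapping Ember↔Iris (Ember→Slot 5 $127, Iris→Slot 4 $48) loses 69.
No other one-to-one assignment exceeds $581.
Iris's own top slot is Slot 3 ($150), but forcing Iris→Slot 3 and reassigning the rest optimally gives only $563 — worse by 18.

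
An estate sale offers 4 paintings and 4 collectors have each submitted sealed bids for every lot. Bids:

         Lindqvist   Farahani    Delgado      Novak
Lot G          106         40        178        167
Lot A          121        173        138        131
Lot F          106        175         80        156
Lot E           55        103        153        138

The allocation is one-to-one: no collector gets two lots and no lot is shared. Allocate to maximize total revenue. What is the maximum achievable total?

Treat this as an assignment problem: match each collector to one lot.
Optimal: Lindqvist→Lot A ($121), Farahani→Lot F ($175), Delgado→Lot E ($153), Novak→Lot G ($167) — total 121+175+153+167 = $616.
Max-entry greedy (repeatedly take the single best remaining cell) gives $612, worse by 4.
Swapping Novak↔Farahani (Novak→Lot F $156, Farahani→Lot G $40) loses 146.

Maximum total: $616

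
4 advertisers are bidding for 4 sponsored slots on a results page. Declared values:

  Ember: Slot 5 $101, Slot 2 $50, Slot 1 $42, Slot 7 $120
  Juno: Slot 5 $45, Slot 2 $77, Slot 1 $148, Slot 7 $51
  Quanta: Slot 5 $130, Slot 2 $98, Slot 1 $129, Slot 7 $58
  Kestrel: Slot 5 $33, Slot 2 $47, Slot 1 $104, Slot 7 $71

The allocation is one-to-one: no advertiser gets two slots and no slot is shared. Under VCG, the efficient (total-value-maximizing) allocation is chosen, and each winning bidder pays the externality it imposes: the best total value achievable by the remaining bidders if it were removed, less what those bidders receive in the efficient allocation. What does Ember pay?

Ember pays $24.

Efficient allocation: Ember→Slot 7 ($120), Juno→Slot 1 ($148), Quanta→Slot 5 ($130), Kestrel→Slot 2 ($47); total welfare W = $445.
Ember receives Slot 7 at value $120, so the others get W − 120 = $325.
Without Ember: best allocation of the remaining 3 bidders over all 4 slots is Juno→Slot 1 ($148), Quanta→Slot 5 ($130), Kestrel→Slot 7 ($71), total $349.
VCG payment = (others' best without Ember) − (others' welfare with Ember) = 349 − 325 = $24.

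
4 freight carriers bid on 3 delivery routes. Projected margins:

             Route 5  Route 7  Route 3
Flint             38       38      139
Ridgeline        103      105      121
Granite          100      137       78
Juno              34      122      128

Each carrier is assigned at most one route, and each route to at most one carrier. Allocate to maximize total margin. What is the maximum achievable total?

Treat this as an assignment problem: match each carrier to one route.
Optimal: Ridgeline→Route 5 ($103k), Granite→Route 7 ($137k), Flint→Route 3 ($139k) — total 103+137+139 = $379k.
Row-greedy (each carrier in turn takes its best remaining route) gives $344k, worse by 35.
Every other assignment is strictly worse.

Max total: $379k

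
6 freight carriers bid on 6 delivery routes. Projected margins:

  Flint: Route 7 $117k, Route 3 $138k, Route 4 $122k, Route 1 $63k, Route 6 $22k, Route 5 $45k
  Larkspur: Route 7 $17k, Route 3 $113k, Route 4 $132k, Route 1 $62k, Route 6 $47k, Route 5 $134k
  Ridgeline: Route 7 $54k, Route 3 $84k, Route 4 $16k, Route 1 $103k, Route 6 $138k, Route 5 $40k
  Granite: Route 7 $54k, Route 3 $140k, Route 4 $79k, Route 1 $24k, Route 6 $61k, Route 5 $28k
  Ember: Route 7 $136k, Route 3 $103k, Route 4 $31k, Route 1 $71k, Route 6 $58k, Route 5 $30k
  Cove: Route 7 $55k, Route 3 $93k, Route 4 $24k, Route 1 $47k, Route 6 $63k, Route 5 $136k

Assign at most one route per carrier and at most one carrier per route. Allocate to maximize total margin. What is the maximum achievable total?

Max total: $745k

Optimal: Flint→Route 1 ($63k), Larkspur→Route 4 ($132k), Ridgeline→Route 6 ($138k), Granite→Route 3 ($140k), Ember→Route 7 ($136k), Cove→Route 5 ($136k) — total 63+132+138+140+136+136 = $745k.
Row-greedy (each carrier in turn takes its best remaining route) gives $672k, worse by 73.
Next-best assignment: Flint→Route 7, Larkspur→Route 4, Ridgeline→Route 6, Granite→Route 3, Ember→Route 1, Cove→Route 5 = $734k.
Swapping Larkspur↔Granite (Larkspur→Route 3 $113k, Granite→Route 4 $79k) loses 80.
No other one-to-one assignment exceeds $745k.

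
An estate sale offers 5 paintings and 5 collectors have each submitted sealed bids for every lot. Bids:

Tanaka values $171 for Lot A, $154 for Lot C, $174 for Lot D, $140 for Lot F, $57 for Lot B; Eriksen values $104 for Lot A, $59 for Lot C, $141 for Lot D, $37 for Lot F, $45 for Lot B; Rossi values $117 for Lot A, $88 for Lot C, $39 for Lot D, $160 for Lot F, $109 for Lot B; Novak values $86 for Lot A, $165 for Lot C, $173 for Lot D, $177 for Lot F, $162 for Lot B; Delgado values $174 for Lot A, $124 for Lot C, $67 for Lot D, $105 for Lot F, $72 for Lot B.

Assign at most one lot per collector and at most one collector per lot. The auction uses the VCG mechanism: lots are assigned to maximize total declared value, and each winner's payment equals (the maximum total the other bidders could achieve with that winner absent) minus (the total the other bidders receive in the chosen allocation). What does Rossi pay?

Efficient allocation: Tanaka→Lot C ($154), Eriksen→Lot D ($141), Rossi→Lot F ($160), Novak→Lot B ($162), Delgado→Lot A ($174); total welfare W = $791.
Rossi receives Lot F at value $160, so the others get W − 160 = $631.
Without Rossi: best allocation of the remaining 4 bidders over all 5 lots is Tanaka→Lot C ($154), Eriksen→Lot D ($141), Novak→Lot F ($177), Delgado→Lot A ($174), total $646.
VCG payment = (others' best without Rossi) − (others' welfare with Rossi) = 646 − 631 = $15.

Rossi pays $15.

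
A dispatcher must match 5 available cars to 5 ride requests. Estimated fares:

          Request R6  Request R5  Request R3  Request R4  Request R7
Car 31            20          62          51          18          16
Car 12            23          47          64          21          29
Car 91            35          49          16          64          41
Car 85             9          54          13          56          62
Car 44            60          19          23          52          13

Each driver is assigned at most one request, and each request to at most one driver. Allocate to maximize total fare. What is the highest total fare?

Maximum total: $312

This is the linear assignment problem.
Optimal: Car 31→Request R5 ($62), Car 12→Request R3 ($64), Car 91→Request R4 ($64), Car 85→Request R7 ($62), Car 44→Request R6 ($60) — total 62+64+64+62+60 = $312.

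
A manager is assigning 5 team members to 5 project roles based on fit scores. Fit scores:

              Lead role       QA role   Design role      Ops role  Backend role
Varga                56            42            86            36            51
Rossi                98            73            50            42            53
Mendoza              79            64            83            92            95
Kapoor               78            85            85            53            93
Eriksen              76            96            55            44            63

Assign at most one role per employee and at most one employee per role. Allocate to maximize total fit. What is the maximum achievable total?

Max total: 465 pts

Optimal: Varga→Design role (86 pts), Rossi→Lead role (98 pts), Mendoza→Ops role (92 pts), Kapoor→Backend role (93 pts), Eriksen→QA role (96 pts) — total 86+98+92+93+96 = 465 pts.
Max-entry greedy (repeatedly take the single best remaining cell) gives 428 pts, worse by 37.
Swapping Rossi↔Eriksen (Rossi→QA role 73 pts, Eriksen→Lead role 76 pts) loses 45.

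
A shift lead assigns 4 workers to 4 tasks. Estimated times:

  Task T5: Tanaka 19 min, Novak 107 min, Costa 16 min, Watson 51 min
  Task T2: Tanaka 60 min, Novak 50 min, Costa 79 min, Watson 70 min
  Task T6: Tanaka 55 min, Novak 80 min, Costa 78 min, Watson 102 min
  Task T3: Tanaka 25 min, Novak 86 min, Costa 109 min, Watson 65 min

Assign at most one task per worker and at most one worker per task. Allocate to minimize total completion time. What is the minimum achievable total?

Optimal: Tanaka→Task T6 (55 min), Novak→Task T2 (50 min), Costa→Task T5 (16 min), Watson→Task T3 (65 min) — total 55+50+16+65 = 186 min.
Min-entry greedy (repeatedly take the single cheapest remaining cell) gives 193 min, worse by 7.
Next-best assignment: Tanaka→Task T3, Novak→Task T6, Costa→Task T5, Watson→Task T2 = 191 min.
No other one-to-one assignment undercuts 186 min.

Min total: 186 min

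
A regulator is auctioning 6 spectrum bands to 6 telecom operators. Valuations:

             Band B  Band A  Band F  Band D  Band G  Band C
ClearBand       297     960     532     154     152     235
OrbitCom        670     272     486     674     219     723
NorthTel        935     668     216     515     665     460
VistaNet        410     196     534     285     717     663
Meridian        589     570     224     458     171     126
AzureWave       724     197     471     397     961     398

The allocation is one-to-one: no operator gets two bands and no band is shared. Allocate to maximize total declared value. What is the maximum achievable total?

Max total: $4571M

Treat this as an assignment problem: match each operator to one band.
Optimal: ClearBand→Band A ($960M), OrbitCom→Band C ($723M), NorthTel→Band B ($935M), VistaNet→Band F ($534M), Meridian→Band D ($458M), AzureWave→Band G ($961M) — total 960+723+935+534+458+961 = $4571M.
Row-greedy (each operator in turn takes its best remaining band) gives $4264M, worse by 307.
Next-best assignment: ClearBand→Band A, OrbitCom→Band F, NorthTel→Band B, VistaNet→Band C, Meridian→Band D, AzureWave→Band G = $4463M.
Every other assignment is strictly worse.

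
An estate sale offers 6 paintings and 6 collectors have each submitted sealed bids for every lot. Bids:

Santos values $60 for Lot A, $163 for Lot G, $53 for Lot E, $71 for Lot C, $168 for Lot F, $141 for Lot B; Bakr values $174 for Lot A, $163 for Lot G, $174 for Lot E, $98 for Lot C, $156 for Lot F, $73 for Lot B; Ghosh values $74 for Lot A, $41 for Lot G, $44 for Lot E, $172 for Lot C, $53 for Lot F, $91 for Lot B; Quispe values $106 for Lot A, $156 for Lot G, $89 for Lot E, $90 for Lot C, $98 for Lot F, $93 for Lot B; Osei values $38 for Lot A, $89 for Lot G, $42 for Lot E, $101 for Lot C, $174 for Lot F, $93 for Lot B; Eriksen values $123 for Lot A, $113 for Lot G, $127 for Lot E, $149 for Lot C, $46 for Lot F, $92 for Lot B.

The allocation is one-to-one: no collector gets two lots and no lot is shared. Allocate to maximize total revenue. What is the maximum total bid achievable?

Maximum total: $944

Optimal: Santos→Lot B ($141), Bakr→Lot A ($174), Ghosh→Lot C ($172), Quispe→Lot G ($156), Osei→Lot F ($174), Eriksen→Lot E ($127) — total 141+174+172+156+174+127 = $944.
Max-entry greedy (repeatedly take the single best remaining cell) gives $903, worse by 41.
Swapping Osei↔Santos (Osei→Lot B $93, Santos→Lot F $168) loses 54.
No other one-to-one assignment exceeds $944.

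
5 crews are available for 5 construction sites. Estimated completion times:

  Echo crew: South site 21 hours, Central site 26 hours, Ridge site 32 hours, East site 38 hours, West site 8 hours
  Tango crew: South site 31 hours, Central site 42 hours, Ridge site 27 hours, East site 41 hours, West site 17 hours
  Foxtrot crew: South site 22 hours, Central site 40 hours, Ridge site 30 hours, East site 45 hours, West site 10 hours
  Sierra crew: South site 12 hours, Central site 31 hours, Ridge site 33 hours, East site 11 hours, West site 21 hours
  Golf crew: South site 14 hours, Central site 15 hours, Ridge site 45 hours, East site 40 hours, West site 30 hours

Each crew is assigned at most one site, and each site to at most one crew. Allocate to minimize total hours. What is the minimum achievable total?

Minimum total: 83 hours

This is the linear assignment problem.
Optimal: Echo crew→West site (8 hours), Tango crew→Ridge site (27 hours), Foxtrot crew→South site (22 hours), Sierra crew→East site (11 hours), Golf crew→Central site (15 hours) — total 8+27+22+11+15 = 83 hours.
Min-entry greedy (repeatedly take the single cheapest remaining cell) gives 100 hours, worse by 17.
Swapping Echo crew↔Golf crew (Echo crew→Central site 26 hours, Golf crew→West site 30 hours) adds 33.
Every other assignment is strictly worse.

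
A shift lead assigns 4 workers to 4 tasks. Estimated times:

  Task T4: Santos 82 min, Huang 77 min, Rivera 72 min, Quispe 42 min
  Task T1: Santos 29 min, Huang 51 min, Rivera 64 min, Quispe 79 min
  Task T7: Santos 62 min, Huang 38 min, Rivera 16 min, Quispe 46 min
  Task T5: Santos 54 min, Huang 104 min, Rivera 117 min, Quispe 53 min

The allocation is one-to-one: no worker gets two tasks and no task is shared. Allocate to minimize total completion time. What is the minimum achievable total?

This is a one-to-one assignment (minimum-cost bipartite matching).
Optimal: Santos→Task T5 (54 min), Huang→Task T1 (51 min), Rivera→Task T7 (16 min), Quispe→Task T4 (42 min) — total 54+51+16+42 = 163 min.
Min-entry greedy (repeatedly take the single cheapest remaining cell) gives 191 min, worse by 28.
Next-best assignment: Santos→Task T1, Huang→Task T4, Rivera→Task T7, Quispe→Task T5 = 175 min.
Every other assignment is strictly worse.

Minimum total: 163 min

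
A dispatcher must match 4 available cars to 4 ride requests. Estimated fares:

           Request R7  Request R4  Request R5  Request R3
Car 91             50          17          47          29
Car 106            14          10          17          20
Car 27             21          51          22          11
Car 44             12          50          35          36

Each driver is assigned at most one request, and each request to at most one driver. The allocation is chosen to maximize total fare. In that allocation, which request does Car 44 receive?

Car 44 receives Request R5.

This is a one-to-one assignment (maximum-weight bipartite matching).
Optimal: Car 91→Request R7 ($50), Car 106→Request R3 ($20), Car 27→Request R4 ($51), Car 44→Request R5 ($35) — total 50+20+51+35 = $156.
Max-entry greedy (repeatedly take the single best remaining cell) gives $154, worse by 2.
No other one-to-one assignment exceeds $156.
Car 44's own top request is Request R4 ($50), but forcing Car 44→Request R4 and reassigning the rest optimally gives only $142 — worse by 14.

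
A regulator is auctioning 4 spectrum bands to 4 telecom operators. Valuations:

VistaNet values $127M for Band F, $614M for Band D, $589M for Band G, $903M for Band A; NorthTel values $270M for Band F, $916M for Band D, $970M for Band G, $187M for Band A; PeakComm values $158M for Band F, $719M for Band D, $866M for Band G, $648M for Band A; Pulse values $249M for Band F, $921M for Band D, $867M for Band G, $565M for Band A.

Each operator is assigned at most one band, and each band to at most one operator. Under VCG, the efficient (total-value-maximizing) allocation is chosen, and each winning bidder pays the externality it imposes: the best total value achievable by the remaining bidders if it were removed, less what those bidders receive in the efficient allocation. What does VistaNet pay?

Efficient allocation: VistaNet→Band A ($903M), NorthTel→Band F ($270M), PeakComm→Band G ($866M), Pulse→Band D ($921M); total welfare W = $2960M.
VistaNet receives Band A at value $903M, so the others get W − 903 = $2057M.
Without VistaNet: best allocation of the remaining 3 bidders over all 4 bands is NorthTel→Band G ($970M), PeakComm→Band A ($648M), Pulse→Band D ($921M), total $2539M.
VCG payment = (others' best without VistaNet) − (others' welfare with VistaNet) = 2539 − 2057 = $482M.

VistaNet pays $482M.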